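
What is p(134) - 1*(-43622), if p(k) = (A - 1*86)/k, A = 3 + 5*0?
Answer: 5845265/134 ≈ 43621.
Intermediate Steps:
A = 3 (A = 3 + 0 = 3)
p(k) = -83/k (p(k) = (3 - 1*86)/k = (3 - 86)/k = -83/k)
p(134) - 1*(-43622) = -83/134 - 1*(-43622) = -83*1/134 + 43622 = -83/134 + 43622 = 5845265/134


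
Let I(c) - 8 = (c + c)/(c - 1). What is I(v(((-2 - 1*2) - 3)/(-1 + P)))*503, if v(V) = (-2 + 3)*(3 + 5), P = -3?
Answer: 36216/7 ≈ 5173.7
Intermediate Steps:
v(V) = 8 (v(V) = 1*8 = 8)
I(c) = 8 + 2*c/(-1 + c) (I(c) = 8 + (c + c)/(c - 1) = 8 + (2*c)/(-1 + c) = 8 + 2*c/(-1 + c))
I(v(((-2 - 1*2) - 3)/(-1 + P)))*503 = (2*(-4 + 5*8)/(-1 + 8))*503 = (2*(-4 + 40)/7)*503 = (2*(⅐)*36)*503 = (72/7)*503 = 36216/7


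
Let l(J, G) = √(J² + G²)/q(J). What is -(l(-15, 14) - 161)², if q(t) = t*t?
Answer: -1312251046/50625 + 322*√421/225 ≈ -25892.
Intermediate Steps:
q(t) = t²
l(J, G) = √(G² + J²)/J² (l(J, G) = √(J² + G²)/(J²) = √(G² + J²)/J²)
-(l(-15, 14) - 161)² = -(√(14² + (-15)²)/(-15)² - 161)² = -(√(196 + 225)/225 - 161)² = -(√421/225 - 161)² = -(-161 + √421/225)²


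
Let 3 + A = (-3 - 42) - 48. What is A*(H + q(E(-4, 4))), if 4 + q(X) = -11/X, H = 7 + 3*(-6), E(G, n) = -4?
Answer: 1176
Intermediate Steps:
H = -11 (H = 7 - 18 = -11)
q(X) = -4 - 11/X
A = -96 (A = -3 + ((-3 - 42) - 48) = -3 + (-45 - 48) = -3 - 93 = -96)
A*(H + q(E(-4, 4))) = -96*(-11 + (-4 - 11/(-4))) = -96*(-11 + (-4 - 11*(-¼))) = -96*(-11 + (-4 + 11/4)) = -96*(-11 - 5/4) = -96*(-49/4) = 1176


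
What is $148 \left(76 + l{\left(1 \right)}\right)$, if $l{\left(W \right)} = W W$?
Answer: $11396$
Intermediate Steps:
$l{\left(W \right)} = W^{2}$
$148 \left(76 + l{\left(1 \right)}\right) = 148 \left(76 + 1^{2}\right) = 148 \left(76 + 1\right) = 148 \cdot 77 = 11396$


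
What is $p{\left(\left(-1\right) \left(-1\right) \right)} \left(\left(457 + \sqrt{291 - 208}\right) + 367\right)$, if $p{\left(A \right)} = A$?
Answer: $824 + \sqrt{83} \approx 833.11$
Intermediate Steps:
$p{\left(\left(-1\right) \left(-1\right) \right)} \left(\left(457 + \sqrt{291 - 208}\right) + 367\right) = \left(-1\right) \left(-1\right) \left(\left(457 + \sqrt{291 - 208}\right) + 367\right) = 1 \left(\left(457 + \sqrt{83}\right) + 367\right) = 1 \left(824 + \sqrt{83}\right) = 824 + \sqrt{83}$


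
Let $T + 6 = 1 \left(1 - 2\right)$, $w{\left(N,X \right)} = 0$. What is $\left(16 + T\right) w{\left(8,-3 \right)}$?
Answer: $0$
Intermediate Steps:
$T = -7$ ($T = -6 + 1 \left(1 - 2\right) = -6 + 1 \left(-1\right) = -6 - 1 = -7$)
$\left(16 + T\right) w{\left(8,-3 \right)} = \left(16 - 7\right) 0 = 9 \cdot 0 = 0$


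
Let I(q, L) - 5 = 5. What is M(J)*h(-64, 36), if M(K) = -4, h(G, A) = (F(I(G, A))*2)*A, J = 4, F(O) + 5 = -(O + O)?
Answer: 7200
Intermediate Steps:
I(q, L) = 10 (I(q, L) = 5 + 5 = 10)
F(O) = -5 - 2*O (F(O) = -5 - (O + O) = -5 - 2*O)
h(G, A) = -50*A (h(G, A) = ((-5 - 2*10)*2)*A = ((-5 - 20)*2)*A = (-25*2)*A = -50*A)
M(J)*h(-64, 36) = -(-200)*36 = -4*(-1800) = 7200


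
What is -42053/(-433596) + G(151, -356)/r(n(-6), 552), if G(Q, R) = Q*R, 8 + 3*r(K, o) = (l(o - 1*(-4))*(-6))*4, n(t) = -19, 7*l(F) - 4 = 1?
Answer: 7648179991/1192389 ≈ 6414.2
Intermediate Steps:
l(F) = 5/7 (l(F) = 4/7 + (⅐)*1 = 4/7 + ⅐ = 5/7)
r(K, o) = -176/21 (r(K, o) = -8/3 + (((5/7)*(-6))*4)/3 = -8/3 + (-30/7*4)/3 = -8/3 + (⅓)*(-120/7) = -8/3 - 40/7 = -176/21)
-42053/(-433596) + G(151, -356)/r(n(-6), 552) = -42053/(-433596) + (151*(-356))/(-176/21) = -42053*(-1/433596) - 53756*(-21/176) = 42053/433596 + 282219/44 = 7648179991/1192389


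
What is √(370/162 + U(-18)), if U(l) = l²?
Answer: √26429/9 ≈ 18.063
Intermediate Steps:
√(370/162 + U(-18)) = √(370/162 + (-18)²) = √(370*(1/162) + 324) = √(185/81 + 324) = √(26429/81) = √26429/9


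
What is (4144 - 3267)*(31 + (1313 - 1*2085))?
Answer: -649857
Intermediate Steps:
(4144 - 3267)*(31 + (1313 - 1*2085)) = 877*(31 + (1313 - 2085)) = 877*(31 - 772) = 877*(-741) = -649857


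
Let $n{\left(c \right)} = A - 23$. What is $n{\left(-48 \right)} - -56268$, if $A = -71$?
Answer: $56174$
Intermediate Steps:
$n{\left(c \right)} = -94$ ($n{\left(c \right)} = -71 - 23 = -94$)
$n{\left(-48 \right)} - -56268 = -94 - -56268 = -94 + 56268 = 56174$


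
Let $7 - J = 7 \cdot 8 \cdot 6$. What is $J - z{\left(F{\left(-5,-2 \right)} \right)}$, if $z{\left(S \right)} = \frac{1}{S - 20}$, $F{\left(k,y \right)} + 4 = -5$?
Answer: $- \frac{9540}{29} \approx -328.97$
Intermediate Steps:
$F{\left(k,y \right)} = -9$ ($F{\left(k,y \right)} = -4 - 5 = -9$)
$J = -329$ ($J = 7 - 7 \cdot 8 \cdot 6 = 7 - 56 \cdot 6 = 7 - 336 = -329$)
$z{\left(S \right)} = \frac{1}{-20 + S}$
$J - z{\left(F{\left(-5,-2 \right)} \right)} = -329 - \frac{1}{-20 - 9} = -329 - \frac{1}{-29} = -329 - - \frac{1}{29} = -329 + \frac{1}{29} = - \frac{9540}{29}$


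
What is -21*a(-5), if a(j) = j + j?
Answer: 210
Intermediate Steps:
a(j) = 2*j
-21*a(-5) = -42*(-5) = -21*(-10) = 210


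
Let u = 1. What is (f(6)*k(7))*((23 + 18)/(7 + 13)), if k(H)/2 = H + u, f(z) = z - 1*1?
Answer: 164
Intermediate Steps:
f(z) = -1 + z (f(z) = z - 1 = -1 + z)
k(H) = 2 + 2*H (k(H) = 2*(H + 1) = 2*(1 + H) = 2 + 2*H)
(f(6)*k(7))*((23 + 18)/(7 + 13)) = ((-1 + 6)*(2 + 2*7))*((23 + 18)/(7 + 13)) = (5*(2 + 14))*(41/20) = (5*16)*(41*(1/20)) = 80*(41/20) = 164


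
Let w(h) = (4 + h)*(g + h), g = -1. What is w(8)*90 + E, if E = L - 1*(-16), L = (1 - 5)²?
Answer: 7592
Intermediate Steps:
L = 16 (L = (-4)² = 16)
E = 32 (E = 16 - 1*(-16) = 16 + 16 = 32)
w(h) = (-1 + h)*(4 + h) (w(h) = (4 + h)*(-1 + h) = (-1 + h)*(4 + h))
w(8)*90 + E = (-4 + 8² + 3*8)*90 + 32 = (-4 + 64 + 24)*90 + 32 = 84*90 + 32 = 7560 + 32 = 7592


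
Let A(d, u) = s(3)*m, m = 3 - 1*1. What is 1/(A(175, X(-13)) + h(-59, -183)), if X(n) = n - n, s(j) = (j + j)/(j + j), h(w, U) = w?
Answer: -1/57 ≈ -0.017544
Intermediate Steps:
m = 2 (m = 3 - 1 = 2)
s(j) = 1 (s(j) = (2*j)/((2*j)) = (2*j)*(1/(2*j)) = 1)
X(n) = 0
A(d, u) = 2 (A(d, u) = 1*2 = 2)
1/(A(175, X(-13)) + h(-59, -183)) = 1/(2 - 59) = 1/(-57) = -1/57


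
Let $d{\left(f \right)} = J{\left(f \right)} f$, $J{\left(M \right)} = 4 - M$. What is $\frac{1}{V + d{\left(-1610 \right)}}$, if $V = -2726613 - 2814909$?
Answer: $- \frac{1}{8140062} \approx -1.2285 \cdot 10^{-7}$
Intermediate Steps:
$d{\left(f \right)} = f \left(4 - f\right)$ ($d{\left(f \right)} = \left(4 - f\right) f = f \left(4 - f\right)$)
$V = -5541522$ ($V = -2726613 - 2814909 = -5541522$)
$\frac{1}{V + d{\left(-1610 \right)}} = \frac{1}{-5541522 - 1610 \left(4 - -1610\right)} = \frac{1}{-5541522 - 1610 \left(4 + 1610\right)} = \frac{1}{-5541522 - 2598540} = \frac{1}{-8140062} = - \frac{1}{8140062}$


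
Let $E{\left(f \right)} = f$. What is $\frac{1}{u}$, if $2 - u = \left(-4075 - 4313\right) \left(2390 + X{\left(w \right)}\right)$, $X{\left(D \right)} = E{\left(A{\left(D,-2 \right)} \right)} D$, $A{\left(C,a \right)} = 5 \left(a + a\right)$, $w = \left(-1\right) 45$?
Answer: $\frac{1}{27596522} \approx 3.6236 \cdot 10^{-8}$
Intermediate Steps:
$w = -45$
$A{\left(C,a \right)} = 10 a$ ($A{\left(C,a \right)} = 5 \cdot 2 a = 10 a$)
$X{\left(D \right)} = - 20 D$ ($X{\left(D \right)} = 10 \left(-2\right) D = - 20 D$)
$u = 27596522$ ($u = 2 - \left(-4075 - 4313\right) \left(2390 - -900\right) = 2 - - 8388 \left(2390 + 900\right) = 2 - \left(-8388\right) 3290 = 2 - -27596520 = 2 + 27596520 = 27596522$)
$\frac{1}{u} = \frac{1}{27596522}$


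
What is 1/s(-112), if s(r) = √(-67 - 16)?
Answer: -I*√83/83 ≈ -0.10976*I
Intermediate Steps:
s(r) = I*√83 (s(r) = √(-83) = I*√83)
1/s(-112) = 1/(I*√83) = -I*√83/83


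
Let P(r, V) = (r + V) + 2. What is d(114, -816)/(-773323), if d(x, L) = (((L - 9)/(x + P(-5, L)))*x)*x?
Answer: -714780/36346181 ≈ -0.019666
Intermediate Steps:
P(r, V) = 2 + V + r (P(r, V) = (V + r) + 2 = 2 + V + r)
d(x, L) = x**2*(-9 + L)/(-3 + L + x) (d(x, L) = (((L - 9)/(x + (2 + L - 5)))*x)*x = (((-9 + L)/(x + (-3 + L)))*x)*x = (((-9 + L)/(-3 + L + x))*x)*x = (x*(-9 + L)/(-3 + L + x))*x = x**2*(-9 + L)/(-3 + L + x))
d(114, -816)/(-773323) = (114**2*(-9 - 816)/(-3 - 816 + 114))/(-773323) = (12996*(-825)/(-705))*(-1/773323) = (12996*(-1/705)*(-825))*(-1/773323) = (714780/47)*(-1/773323) = -714780/36346181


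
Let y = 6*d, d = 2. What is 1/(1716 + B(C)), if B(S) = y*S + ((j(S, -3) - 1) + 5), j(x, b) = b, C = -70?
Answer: 1/877 ≈ 0.0011403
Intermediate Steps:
y = 12 (y = 6*2 = 12)
B(S) = 1 + 12*S (B(S) = 12*S + ((-3 - 1) + 5) = 12*S + (-4 + 5) = 12*S + 1 = 1 + 12*S)
1/(1716 + B(C)) = 1/(1716 + (1 + 12*(-70))) = 1/(1716 + (1 - 840)) = 1/(1716 - 839) = 1/877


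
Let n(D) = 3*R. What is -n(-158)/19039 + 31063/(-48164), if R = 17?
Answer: -593864821/916994396 ≈ -0.64762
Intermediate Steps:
n(D) = 51 (n(D) = 3*17 = 51)
-n(-158)/19039 + 31063/(-48164) = -1*51/19039 + 31063/(-48164) = -51*1/19039 + 31063*(-1/48164) = -51/19039 - 31063/48164 = -593864821/916994396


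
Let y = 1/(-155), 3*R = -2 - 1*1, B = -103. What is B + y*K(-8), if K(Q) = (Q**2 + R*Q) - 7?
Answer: -3206/31 ≈ -103.42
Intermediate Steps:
R = -1 (R = (-2 - 1*1)/3 = (-2 - 1)/3 = (1/3)*(-3) = -1)
y = -1/155 ≈ -0.0064516
K(Q) = -7 + Q**2 - Q (K(Q) = (Q**2 - Q) - 7 = -7 + Q**2 - Q)
B + y*K(-8) = -103 - (-7 + (-8)**2 - 1*(-8))/155 = -103 - (-7 + 64 + 8)/155 = -103 - 1/155*65 = -103 - 13/31 = -3206/31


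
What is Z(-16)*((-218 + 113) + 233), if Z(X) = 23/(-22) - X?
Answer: 21056/11 ≈ 1914.2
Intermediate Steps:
Z(X) = -23/22 - X (Z(X) = 23*(-1/22) - X = -23/22 - X)
Z(-16)*((-218 + 113) + 233) = (-23/22 - 1*(-16))*((-218 + 113) + 233) = (-23/22 + 16)*(-105 + 233) = (329/22)*128 = 21056/11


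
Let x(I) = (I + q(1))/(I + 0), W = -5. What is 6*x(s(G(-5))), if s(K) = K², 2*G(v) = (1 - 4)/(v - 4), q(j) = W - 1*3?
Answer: -1722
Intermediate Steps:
q(j) = -8 (q(j) = -5 - 1*3 = -5 - 3 = -8)
G(v) = -3/(2*(-4 + v)) (G(v) = ((1 - 4)/(v - 4))/2 = (-3/(-4 + v))/2 = -3/(2*(-4 + v)))
x(I) = (-8 + I)/I (x(I) = (I - 8)/(I + 0) = (-8 + I)/I)
6*x(s(G(-5))) = 6*((-8 + (-3/(-8 + 2*(-5)))²)/((-3/(-8 + 2*(-5)))²)) = 6*((-8 + (-3/(-8 - 10))²)/((-3/(-8 - 10))²)) = 6*((-8 + (-3/(-18))²)/((-3/(-18))²)) = 6*((-8 + (-3*(-1/18))²)/((-3*(-1/18))²)) = 6*((-8 + (⅙)²)/((⅙)²)) = 6*((-8 + 1/36)/(1/36)) = 6*(36*(-287/36)) = 6*(-287) = -1722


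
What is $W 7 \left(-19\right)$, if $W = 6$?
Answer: $-798$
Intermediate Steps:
$W 7 \left(-19\right) = 6 \cdot 7 \left(-19\right) = 42 \left(-19\right) = -798$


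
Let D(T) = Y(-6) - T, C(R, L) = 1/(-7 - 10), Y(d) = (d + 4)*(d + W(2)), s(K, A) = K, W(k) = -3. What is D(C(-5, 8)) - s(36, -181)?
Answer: -305/17 ≈ -17.941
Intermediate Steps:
Y(d) = (-3 + d)*(4 + d) (Y(d) = (d + 4)*(d - 3) = (4 + d)*(-3 + d) = (-3 + d)*(4 + d))
C(R, L) = -1/17 (C(R, L) = 1/(-17) = -1/17)
D(T) = 18 - T (D(T) = (-12 - 6 + (-6)²) - T = (-12 - 6 + 36) - T = 18 - T)
D(C(-5, 8)) - s(36, -181) = (18 - 1*(-1/17)) - 1*36 = (18 + 1/17) - 36 = 307/17 - 36 = -305/17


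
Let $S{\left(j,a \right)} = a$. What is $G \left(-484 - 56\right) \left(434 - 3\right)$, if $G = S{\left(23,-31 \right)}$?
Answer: $7214940$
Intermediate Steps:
$G = -31$
$G \left(-484 - 56\right) \left(434 - 3\right) = - 31 \left(-484 - 56\right) \left(434 - 3\right) = - 31 \left(- 540 \left(434 - 3\right)\right) = - 31 \left(\left(-540\right) 431\right) = \left(-31\right) \left(-232740\right) = 7214940$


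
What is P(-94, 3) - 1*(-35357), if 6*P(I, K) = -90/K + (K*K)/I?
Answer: 6646173/188 ≈ 35352.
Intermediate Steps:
P(I, K) = -15/K + K²/(6*I) (P(I, K) = (-90/K + (K*K)/I)/6 = (-90/K + K²/I)/6 = -15/K + K²/(6*I))
P(-94, 3) - 1*(-35357) = (-15/3 + (⅙)*3²/(-94)) - 1*(-35357) = (-15*⅓ + (⅙)*(-1/94)*9) + 35357 = (-5 - 3/188) + 35357 = -943/188 + 35357 = 6646173/188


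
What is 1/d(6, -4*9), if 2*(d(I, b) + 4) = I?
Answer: -1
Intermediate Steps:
d(I, b) = -4 + I/2
1/d(6, -4*9) = 1/(-4 + (½)*6) = 1/(-4 + 3) = 1/(-1) = -1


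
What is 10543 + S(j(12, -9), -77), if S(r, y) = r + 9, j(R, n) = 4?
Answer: 10556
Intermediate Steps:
S(r, y) = 9 + r
10543 + S(j(12, -9), -77) = 10543 + (9 + 4) = 10543 + 13 = 10556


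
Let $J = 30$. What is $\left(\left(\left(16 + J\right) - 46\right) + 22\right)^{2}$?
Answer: $484$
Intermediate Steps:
$\left(\left(\left(16 + J\right) - 46\right) + 22\right)^{2} = \left(\left(\left(16 + 30\right) - 46\right) + 22\right)^{2} = \left(\left(46 - 46\right) + 22\right)^{2} = \left(0 + 22\right)^{2} = 22^{2} = 484$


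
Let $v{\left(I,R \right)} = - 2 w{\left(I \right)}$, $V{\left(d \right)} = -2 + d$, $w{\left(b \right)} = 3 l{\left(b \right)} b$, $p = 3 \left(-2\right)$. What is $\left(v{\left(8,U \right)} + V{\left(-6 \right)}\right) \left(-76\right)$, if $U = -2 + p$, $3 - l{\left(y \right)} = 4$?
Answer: $-3040$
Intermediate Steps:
$p = -6$
$l{\left(y \right)} = -1$ ($l{\left(y \right)} = 3 - 4 = -1$)
$w{\left(b \right)} = - 3 b$ ($w{\left(b \right)} = 3 \left(-1\right) b = - 3 b$)
$U = -8$ ($U = -2 - 6 = -8$)
$v{\left(I,R \right)} = 6 I$ ($v{\left(I,R \right)} = - 2 \left(- 3 I\right) = 6 I$)
$\left(v{\left(8,U \right)} + V{\left(-6 \right)}\right) \left(-76\right) = \left(6 \cdot 8 - 8\right) \left(-76\right) = \left(48 - 8\right) \left(-76\right) = 40 \left(-76\right) = -3040$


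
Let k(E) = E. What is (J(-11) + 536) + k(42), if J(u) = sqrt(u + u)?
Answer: 578 + I*sqrt(22) ≈ 578.0 + 4.6904*I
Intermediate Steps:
J(u) = sqrt(2)*sqrt(u) (J(u) = sqrt(2*u) = sqrt(2)*sqrt(u))
(J(-11) + 536) + k(42) = (sqrt(2)*sqrt(-11) + 536) + 42 = (sqrt(2)*(I*sqrt(11)) + 536) + 42 = (I*sqrt(22) + 536) + 42 = (536 + I*sqrt(22)) + 42 = 578 + I*sqrt(22)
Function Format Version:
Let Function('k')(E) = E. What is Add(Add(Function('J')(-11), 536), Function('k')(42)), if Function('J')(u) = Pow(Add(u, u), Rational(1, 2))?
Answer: Add(578, Mul(I, Pow(22, Rational(1, 2)))) ≈ Add(578.00, Mul(4.6904, I))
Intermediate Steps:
Function('J')(u) = Mul(Pow(2, Rational(1, 2)), Pow(u, Rational(1, 2))) (Function('J')(u) = Pow(Mul(2, u), Rational(1, 2)) = Mul(Pow(2, Rational(1, 2)), Pow(u, Rational(1, 2))))
Add(Add(Function('J')(-11), 536), Function('k')(42)) = Add(Add(Mul(Pow(2, Rational(1, 2)), Pow(-11, Rational(1, 2))), 536), 42) = Add(Add(Mul(Pow(2, Rational(1, 2)), Mul(I, Pow(11, Rational(1, 2)))), 536), 42) = Add(Add(Mul(I, Pow(22, Rational(1, 2))), 536), 42) = Add(Add(536, Mul(I, Pow(22, Rational(1, 2)))), 42) = Add(578, Mul(I, Pow(22, Rational(1, 2))))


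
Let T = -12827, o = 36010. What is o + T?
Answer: 23183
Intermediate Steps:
o + T = 36010 - 12827 = 23183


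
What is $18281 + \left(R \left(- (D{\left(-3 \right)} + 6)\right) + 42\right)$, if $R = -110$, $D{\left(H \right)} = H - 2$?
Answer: $18433$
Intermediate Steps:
$D{\left(H \right)} = -2 + H$ ($D{\left(H \right)} = H - 2 = -2 + H$)
$18281 + \left(R \left(- (D{\left(-3 \right)} + 6)\right) + 42\right) = 18281 - \left(-42 + 110 \left(- (\left(-2 - 3\right) + 6)\right)\right) = 18281 - \left(-42 + 110 \left(- (-5 + 6)\right)\right) = 18281 - \left(-42 + 110 \left(\left(-1\right) 1\right)\right) = 18281 + \left(\left(-110\right) \left(-1\right) + 42\right) = 18281 + \left(110 + 42\right) = 18281 + 152 = 18433$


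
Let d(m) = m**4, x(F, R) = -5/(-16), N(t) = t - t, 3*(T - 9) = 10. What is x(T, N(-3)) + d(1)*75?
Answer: 1205/16 ≈ 75.313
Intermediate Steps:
T = 37/3 (T = 9 + (1/3)*10 = 9 + 10/3 = 37/3 ≈ 12.333)
N(t) = 0
x(F, R) = 5/16 (x(F, R) = -5*(-1/16) = 5/16)
x(T, N(-3)) + d(1)*75 = 5/16 + 1**4*75 = 5/16 + 1*75 = 5/16 + 75 = 1205/16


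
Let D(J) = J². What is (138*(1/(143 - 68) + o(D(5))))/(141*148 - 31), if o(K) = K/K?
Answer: 3496/520925 ≈ 0.0067111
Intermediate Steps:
o(K) = 1
(138*(1/(143 - 68) + o(D(5))))/(141*148 - 31) = (138*(1/(143 - 68) + 1))/(141*148 - 31) = (138*(1/75 + 1))/(20868 - 31) = (138*(1/75 + 1))/20837 = (138*(76/75))*(1/20837) = (3496/25)*(1/20837) = 3496/520925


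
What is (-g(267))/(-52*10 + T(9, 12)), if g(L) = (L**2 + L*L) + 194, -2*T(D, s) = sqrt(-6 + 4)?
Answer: 148482880/540801 - 142772*I*sqrt(2)/540801 ≈ 274.56 - 0.37335*I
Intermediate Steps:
T(D, s) = -I*sqrt(2)/2 (T(D, s) = -sqrt(-6 + 4)/2 = -I*sqrt(2)/2)
g(L) = 194 + 2*L**2 (g(L) = (L**2 + L**2) + 194 = 2*L**2 + 194 = 194 + 2*L**2)
(-g(267))/(-52*10 + T(9, 12)) = (-(194 + 2*267**2))/(-52*10 - I*sqrt(2)/2) = (-(194 + 2*71289))/(-520 - I*sqrt(2)/2) = (-(194 + 142578))/(-520 - I*sqrt(2)/2) = (-1*142772)/(-520 - I*sqrt(2)/2) = -142772/(-520 - I*sqrt(2)/2)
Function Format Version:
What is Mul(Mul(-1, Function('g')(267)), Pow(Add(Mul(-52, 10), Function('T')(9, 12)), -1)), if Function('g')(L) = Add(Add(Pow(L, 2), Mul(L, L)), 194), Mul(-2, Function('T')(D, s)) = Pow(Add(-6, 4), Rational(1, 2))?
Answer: Add(Rational(148482880, 540801), Mul(Rational(-142772, 540801), I, Pow(2, Rational(1, 2)))) ≈ Add(274.56, Mul(-0.37335, I))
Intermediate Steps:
Function('T')(D, s) = Mul(Rational(-1, 2), I, Pow(2, Rational(1, 2))) (Function('T')(D, s) = Mul(Rational(-1, 2), Pow(Add(-6, 4), Rational(1, 2))) = Mul(Rational(-1, 2), Pow(-2, Rational(1, 2))) = Mul(Rational(-1, 2), Mul(I, Pow(2, Rational(1, 2)))) = Mul(Rational(-1, 2), I, Pow(2, Rational(1, 2))))
Function('g')(L) = Add(194, Mul(2, Pow(L, 2))) (Function('g')(L) = Add(Add(Pow(L, 2), Pow(L, 2)), 194) = Add(Mul(2, Pow(L, 2)), 194) = Add(194, Mul(2, Pow(L, 2))))
Mul(Mul(-1, Function('g')(267)), Pow(Add(Mul(-52, 10), Function('T')(9, 12)), -1)) = Mul(Mul(-1, Add(194, Mul(2, Pow(267, 2)))), Pow(Add(Mul(-52, 10), Mul(Rational(-1, 2), I, Pow(2, Rational(1, 2)))), -1)) = Mul(Mul(-1, Add(194, Mul(2, 71289))), Pow(Add(-520, Mul(Rational(-1, 2), I, Pow(2, Rational(1, 2)))), -1)) = Mul(Mul(-1, Add(194, 142578)), Pow(Add(-520, Mul(Rational(-1, 2), I, Pow(2, Rational(1, 2)))), -1)) = Mul(Mul(-1, 142772), Pow(Add(-520, Mul(Rational(-1, 2), I, Pow(2, Rational(1, 2)))), -1)) = Mul(-142772, Pow(Add(-520, Mul(Rational(-1, 2), I, Pow(2, Rational(1, 2)))), -1))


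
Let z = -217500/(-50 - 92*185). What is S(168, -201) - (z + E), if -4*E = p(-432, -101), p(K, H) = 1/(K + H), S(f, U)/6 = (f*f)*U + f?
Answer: -41290737436257/1213108 ≈ -3.4037e+7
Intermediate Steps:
S(f, U) = 6*f + 6*U*f² (S(f, U) = 6*((f*f)*U + f) = 6*(f²*U + f) = 6*(U*f² + f) = 6*(f + U*f²) = 6*f + 6*U*f²)
p(K, H) = 1/(H + K)
z = 7250/569 (z = -217500/(-50 - 17020) = -217500/(-17070) = -217500*(-1/17070) = 7250/569 ≈ 12.742)
E = 1/2132 (E = -1/(4*(-101 - 432)) = -¼/(-533) = -¼*(-1/533) = 1/2132 ≈ 0.00046904)
S(168, -201) - (z + E) = 6*168*(1 - 201*168) - (7250/569 + 1/2132) = 6*168*(1 - 33768) - 1*15457569/1213108 = 6*168*(-33767) - 15457569/1213108 = -34037136 - 15457569/1213108 = -41290737436257/1213108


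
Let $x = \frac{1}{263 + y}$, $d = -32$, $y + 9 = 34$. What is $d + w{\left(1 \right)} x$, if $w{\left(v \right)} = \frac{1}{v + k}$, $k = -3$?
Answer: $- \frac{18433}{576} \approx -32.002$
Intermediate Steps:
$y = 25$ ($y = -9 + 34 = 25$)
$x = \frac{1}{288}$ ($x = \frac{1}{263 + 25} = \frac{1}{288} \approx 0.0034722$)
$w{\left(v \right)} = \frac{1}{-3 + v}$ ($w{\left(v \right)} = \frac{1}{v - 3} = \frac{1}{-3 + v}$)
$d + w{\left(1 \right)} x = -32 + \frac{1}{-3 + 1} \cdot \frac{1}{288} = -32 + \frac{1}{-2} \cdot \frac{1}{288} = -32 - \frac{1}{576} = - \frac{18433}{576}$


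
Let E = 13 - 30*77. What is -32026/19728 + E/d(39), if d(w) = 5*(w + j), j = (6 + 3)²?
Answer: -168049/30825 ≈ -5.4517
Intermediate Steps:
j = 81 (j = 9² = 81)
E = -2297 (E = 13 - 2310 = -2297)
d(w) = 405 + 5*w (d(w) = 5*(w + 81) = 5*(81 + w) = 405 + 5*w)
-32026/19728 + E/d(39) = -32026/19728 - 2297/(405 + 5*39) = -32026*1/19728 - 2297/(405 + 195) = -16013/9864 - 2297/600 = -168049/30825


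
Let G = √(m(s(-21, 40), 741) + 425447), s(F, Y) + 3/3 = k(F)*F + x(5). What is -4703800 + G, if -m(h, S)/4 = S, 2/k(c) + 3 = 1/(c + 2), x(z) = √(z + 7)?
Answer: -4703800 + √422483 ≈ -4.7032e+6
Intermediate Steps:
x(z) = √(7 + z)
k(c) = 2/(-3 + 1/(2 + c)) (k(c) = 2/(-3 + 1/(c + 2)) = 2/(-3 + 1/(2 + c)))
s(F, Y) = -1 + 2*√3 + 2*F*(-2 - F)/(5 + 3*F) (s(F, Y) = -1 + ((2*(-2 - F)/(5 + 3*F))*F + √(7 + 5)) = -1 + (2*F*(-2 - F)/(5 + 3*F) + √12) = -1 + (2*F*(-2 - F)/(5 + 3*F) + 2*√3) = -1 + (2*√3 + 2*F*(-2 - F)/(5 + 3*F)) = -1 + 2*√3 + 2*F*(-2 - F)/(5 + 3*F))
m(h, S) = -4*S
G = √422483 (G = √(-4*741 + 425447) = √(-2964 + 425447) = √422483 ≈ 649.99)
-4703800 + G = -4703800 + √422483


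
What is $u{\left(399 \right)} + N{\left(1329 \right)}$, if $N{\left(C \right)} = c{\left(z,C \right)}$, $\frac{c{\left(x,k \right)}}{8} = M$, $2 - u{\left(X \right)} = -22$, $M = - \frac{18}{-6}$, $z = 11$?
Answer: $48$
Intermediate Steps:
$M = 3$ ($M = \left(-18\right) \left(- \frac{1}{6}\right) = 3$)
$u{\left(X \right)} = 24$ ($u{\left(X \right)} = 2 - -22 = 2 + 22 = 24$)
$c{\left(x,k \right)} = 24$ ($c{\left(x,k \right)} = 8 \cdot 3 = 24$)
$N{\left(C \right)} = 24$
$u{\left(399 \right)} + N{\left(1329 \right)} = 24 + 24 = 48$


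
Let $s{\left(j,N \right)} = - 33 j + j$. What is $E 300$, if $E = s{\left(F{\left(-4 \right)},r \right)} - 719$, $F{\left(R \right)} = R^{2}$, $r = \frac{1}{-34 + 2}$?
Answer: $-369300$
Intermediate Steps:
$r = - \frac{1}{32}$ ($r = \frac{1}{-32} = - \frac{1}{32} \approx -0.03125$)
$s{\left(j,N \right)} = - 32 j$
$E = -1231$ ($E = - 32 \left(-4\right)^{2} - 719 = \left(-32\right) 16 - 719 = -512 - 719 = -1231$)
$E 300 = \left(-1231\right) 300 = -369300$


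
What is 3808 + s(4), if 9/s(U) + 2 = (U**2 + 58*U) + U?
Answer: 952009/250 ≈ 3808.0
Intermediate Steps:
s(U) = 9/(-2 + U**2 + 59*U) (s(U) = 9/(-2 + ((U**2 + 58*U) + U)) = 9/(-2 + (U**2 + 59*U)) = 9/(-2 + U**2 + 59*U))
3808 + s(4) = 3808 + 9/(-2 + 4**2 + 59*4) = 3808 + 9/(-2 + 16 + 236) = 3808 + 9/250 = 952009/250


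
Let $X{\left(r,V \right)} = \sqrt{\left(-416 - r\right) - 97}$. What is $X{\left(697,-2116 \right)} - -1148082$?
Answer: $1148082 + 11 i \sqrt{10} \approx 1.1481 \cdot 10^{6} + 34.785 i$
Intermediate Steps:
$X{\left(r,V \right)} = \sqrt{-513 - r}$
$X{\left(697,-2116 \right)} - -1148082 = \sqrt{-513 - 697} - -1148082 = \sqrt{-513 - 697} + 1148082 = \sqrt{-1210} + 1148082 = 11 i \sqrt{10} + 1148082 = 1148082 + 11 i \sqrt{10}$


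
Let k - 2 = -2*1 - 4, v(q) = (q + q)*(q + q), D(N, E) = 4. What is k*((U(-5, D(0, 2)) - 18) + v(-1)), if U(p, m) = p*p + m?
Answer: -60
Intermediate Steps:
U(p, m) = m + p² (U(p, m) = p² + m = m + p²)
v(q) = 4*q² (v(q) = (2*q)*(2*q) = 4*q²)
k = -4 (k = 2 + (-2*1 - 4) = 2 + (-2 - 4) = 2 - 6 = -4)
k*((U(-5, D(0, 2)) - 18) + v(-1)) = -4*(((4 + (-5)²) - 18) + 4*(-1)²) = -4*(((4 + 25) - 18) + 4*1) = -4*((29 - 18) + 4) = -4*(11 + 4) = -4*15 = -60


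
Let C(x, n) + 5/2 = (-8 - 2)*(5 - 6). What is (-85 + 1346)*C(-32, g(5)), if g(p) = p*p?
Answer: 18915/2 ≈ 9457.5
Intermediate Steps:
g(p) = p²
C(x, n) = 15/2 (C(x, n) = -5/2 + (-8 - 2)*(5 - 6) = -5/2 - 10*(-1) = -5/2 + 10 = 15/2)
(-85 + 1346)*C(-32, g(5)) = (-85 + 1346)*(15/2) = 1261*(15/2) = 18915/2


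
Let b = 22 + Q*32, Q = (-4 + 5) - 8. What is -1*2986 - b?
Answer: -2784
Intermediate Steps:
Q = -7 (Q = 1 - 8 = -7)
b = -202 (b = 22 - 7*32 = 22 - 224 = -202)
-1*2986 - b = -1*2986 - 1*(-202) = -2986 + 202 = -2784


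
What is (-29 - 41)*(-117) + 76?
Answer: 8266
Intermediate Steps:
(-29 - 41)*(-117) + 76 = -70*(-117) + 76 = 8190 + 76 = 8266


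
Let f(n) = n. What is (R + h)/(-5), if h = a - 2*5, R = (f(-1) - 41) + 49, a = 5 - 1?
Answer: -⅕ ≈ -0.20000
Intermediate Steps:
a = 4
R = 7 (R = (-1 - 41) + 49 = -42 + 49 = 7)
h = -6 (h = 4 - 2*5 = 4 - 10 = -6)
(R + h)/(-5) = (7 - 6)/(-5) = 1*(-⅕) = -⅕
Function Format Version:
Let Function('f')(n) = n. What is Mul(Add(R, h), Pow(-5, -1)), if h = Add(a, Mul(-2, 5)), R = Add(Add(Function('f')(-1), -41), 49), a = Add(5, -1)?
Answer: Rational(-1, 5) ≈ -0.20000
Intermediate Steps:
a = 4
R = 7 (R = Add(Add(-1, -41), 49) = Add(-42, 49) = 7)
h = -6 (h = Add(4, Mul(-2, 5)) = Add(4, -10) = -6)
Mul(Add(R, h), Pow(-5, -1)) = Mul(Add(7, -6), Pow(-5, -1)) = Mul(1, Rational(-1, 5)) = Rational(-1, 5)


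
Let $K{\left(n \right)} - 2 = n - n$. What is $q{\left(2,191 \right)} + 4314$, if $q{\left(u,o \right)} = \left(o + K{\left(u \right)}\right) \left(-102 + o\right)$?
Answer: $21491$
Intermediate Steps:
$K{\left(n \right)} = 2$ ($K{\left(n \right)} = 2 + \left(n - n\right) = 2 + 0 = 2$)
$q{\left(u,o \right)} = \left(-102 + o\right) \left(2 + o\right)$ ($q{\left(u,o \right)} = \left(o + 2\right) \left(-102 + o\right) = \left(2 + o\right) \left(-102 + o\right) = \left(-102 + o\right) \left(2 + o\right)$)
$q{\left(2,191 \right)} + 4314 = \left(-204 + 191^{2} - 19100\right) + 4314 = \left(-204 + 36481 - 19100\right) + 4314 = 17177 + 4314 = 21491$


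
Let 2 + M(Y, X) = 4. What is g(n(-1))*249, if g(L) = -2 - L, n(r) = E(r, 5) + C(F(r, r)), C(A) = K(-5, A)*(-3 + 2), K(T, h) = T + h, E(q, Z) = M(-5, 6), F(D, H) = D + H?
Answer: -2739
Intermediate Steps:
M(Y, X) = 2 (M(Y, X) = -2 + 4 = 2)
E(q, Z) = 2
C(A) = 5 - A (C(A) = (-5 + A)*(-3 + 2) = (-5 + A)*(-1) = 5 - A)
n(r) = 7 - 2*r (n(r) = 2 + (5 - (r + r)) = 2 + (5 - 2*r) = 7 - 2*r)
g(n(-1))*249 = (-2 - (7 - 2*(-1)))*249 = (-2 - (7 + 2))*249 = (-2 - 1*9)*249 = (-2 - 9)*249 = -11*249 = -2739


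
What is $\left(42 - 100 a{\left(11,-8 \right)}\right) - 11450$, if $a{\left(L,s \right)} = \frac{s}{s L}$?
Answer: $- \frac{125588}{11} \approx -11417.0$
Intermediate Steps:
$a{\left(L,s \right)} = \frac{1}{L}$ ($a{\left(L,s \right)} = \frac{s}{L s} = s \frac{1}{L s} = \frac{1}{L}$)
$\left(42 - 100 a{\left(11,-8 \right)}\right) - 11450 = \left(42 - \frac{100}{11}\right) - 11450 = \frac{362}{11} - 11450 = - \frac{125588}{11}$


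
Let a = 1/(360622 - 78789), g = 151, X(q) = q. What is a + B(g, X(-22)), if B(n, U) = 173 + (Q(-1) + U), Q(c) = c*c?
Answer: 42838617/281833 ≈ 152.00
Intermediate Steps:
Q(c) = c²
B(n, U) = 174 + U (B(n, U) = 173 + ((-1)² + U) = 173 + (1 + U) = 174 + U)
a = 1/281833 ≈ 3.5482e-6
a + B(g, X(-22)) = 1/281833 + (174 - 22) = 1/281833 + 152 = 42838617/281833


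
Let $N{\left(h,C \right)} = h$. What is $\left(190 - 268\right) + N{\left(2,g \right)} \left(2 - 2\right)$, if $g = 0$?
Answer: $-78$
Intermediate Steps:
$\left(190 - 268\right) + N{\left(2,g \right)} \left(2 - 2\right) = \left(190 - 268\right) + 2 \left(2 - 2\right) = -78 + 2 \cdot 0 = -78 + 0 = -78$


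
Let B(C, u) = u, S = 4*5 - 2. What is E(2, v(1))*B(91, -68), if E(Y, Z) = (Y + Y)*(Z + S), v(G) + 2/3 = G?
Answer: -14960/3 ≈ -4986.7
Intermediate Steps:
v(G) = -⅔ + G
S = 18 (S = 20 - 2 = 18)
E(Y, Z) = 2*Y*(18 + Z) (E(Y, Z) = (Y + Y)*(Z + 18) = (2*Y)*(18 + Z) = 2*Y*(18 + Z))
E(2, v(1))*B(91, -68) = (2*2*(18 + (-⅔ + 1)))*(-68) = (2*2*(18 + ⅓))*(-68) = (2*2*(55/3))*(-68) = (220/3)*(-68) = -14960/3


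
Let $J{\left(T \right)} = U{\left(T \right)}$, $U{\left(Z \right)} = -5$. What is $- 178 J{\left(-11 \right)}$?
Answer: $890$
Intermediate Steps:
$J{\left(T \right)} = -5$
$- 178 J{\left(-11 \right)} = \left(-178\right) \left(-5\right) = 890$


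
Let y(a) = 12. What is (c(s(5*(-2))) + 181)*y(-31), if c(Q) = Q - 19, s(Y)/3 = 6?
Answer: 2160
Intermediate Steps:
s(Y) = 18 (s(Y) = 3*6 = 18)
c(Q) = -19 + Q
(c(s(5*(-2))) + 181)*y(-31) = ((-19 + 18) + 181)*12 = (-1 + 181)*12 = 180*12 = 2160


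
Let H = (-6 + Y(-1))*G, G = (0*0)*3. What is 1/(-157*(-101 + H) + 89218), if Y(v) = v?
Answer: 1/105075 ≈ 9.5170e-6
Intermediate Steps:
G = 0 (G = 0*3 = 0)
H = 0 (H = (-6 - 1)*0 = -7*0 = 0)
1/(-157*(-101 + H) + 89218) = 1/(-157*(-101 + 0) + 89218) = 1/(-157*(-101) + 89218) = 1/(15857 + 89218) = 1/105075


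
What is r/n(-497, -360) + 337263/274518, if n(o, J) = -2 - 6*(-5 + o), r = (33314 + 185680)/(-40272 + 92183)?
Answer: 8793028861637/7149002788830 ≈ 1.2300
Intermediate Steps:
r = 218994/51911 ≈ 4.2186
n(o, J) = 28 - 6*o (n(o, J) = -2 + (30 - 6*o) = 28 - 6*o)
r/n(-497, -360) + 337263/274518 = 218994/(51911*(28 - 6*(-497))) + 337263/274518 = 218994/(51911*(28 + 2982)) + 337263*(1/274518) = (218994/51911)/3010 + 112421/91506 = (218994/51911)*(1/3010) + 112421/91506 = 109497/78126055 + 112421/91506 = 8793028861637/7149002788830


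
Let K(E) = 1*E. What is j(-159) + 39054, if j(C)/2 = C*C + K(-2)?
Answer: 89612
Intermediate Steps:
K(E) = E
j(C) = -4 + 2*C**2 (j(C) = 2*(C*C - 2) = 2*(C**2 - 2) = 2*(-2 + C**2) = -4 + 2*C**2)
j(-159) + 39054 = (-4 + 2*(-159)**2) + 39054 = (-4 + 2*25281) + 39054 = (-4 + 50562) + 39054 = 50558 + 39054 = 89612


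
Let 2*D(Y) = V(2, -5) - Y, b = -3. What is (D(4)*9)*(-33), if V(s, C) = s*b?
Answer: 1485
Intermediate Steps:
V(s, C) = -3*s (V(s, C) = s*(-3) = -3*s)
D(Y) = -3 - Y/2 (D(Y) = (-3*2 - Y)/2 = (-6 - Y)/2 = -3 - Y/2)
(D(4)*9)*(-33) = ((-3 - ½*4)*9)*(-33) = ((-3 - 2)*9)*(-33) = -5*9*(-33) = -45*(-33) = 1485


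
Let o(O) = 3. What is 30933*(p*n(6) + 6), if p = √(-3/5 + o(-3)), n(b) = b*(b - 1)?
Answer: 185598 + 371196*√15 ≈ 1.6232e+6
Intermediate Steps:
n(b) = b*(-1 + b)
p = 2*√15/5 (p = √(-3/5 + 3) = √(-3*⅕ + 3) = √(-⅗ + 3) = √(12/5) = 2*√15/5 ≈ 1.5492)
30933*(p*n(6) + 6) = 30933*((2*√15/5)*(6*(-1 + 6)) + 6) = 30933*((2*√15/5)*(6*5) + 6) = 30933*((2*√15/5)*30 + 6) = 30933*(12*√15 + 6) = 30933*(6 + 12*√15) = 185598 + 371196*√15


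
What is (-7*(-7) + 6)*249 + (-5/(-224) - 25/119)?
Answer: 52149845/3808 ≈ 13695.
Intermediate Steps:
(-7*(-7) + 6)*249 + (-5/(-224) - 25/119) = (49 + 6)*249 + (-5*(-1/224) - 25*1/119) = 55*249 + (5/224 - 25/119) = 13695 - 715/3808 = 52149845/3808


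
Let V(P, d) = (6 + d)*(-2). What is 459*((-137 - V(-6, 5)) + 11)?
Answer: -47736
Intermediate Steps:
V(P, d) = -12 - 2*d
459*((-137 - V(-6, 5)) + 11) = 459*((-137 - (-12 - 2*5)) + 11) = 459*((-137 - (-12 - 10)) + 11) = 459*((-137 - 1*(-22)) + 11) = 459*((-137 + 22) + 11) = 459*(-115 + 11) = 459*(-104) = -47736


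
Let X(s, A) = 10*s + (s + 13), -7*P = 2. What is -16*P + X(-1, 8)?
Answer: 46/7 ≈ 6.5714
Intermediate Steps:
P = -2/7 (P = -⅐*2 = -2/7 ≈ -0.28571)
X(s, A) = 13 + 11*s (X(s, A) = 10*s + (13 + s) = 13 + 11*s)
-16*P + X(-1, 8) = -16*(-2/7) + (13 + 11*(-1)) = 32/7 + (13 - 11) = 32/7 + 2 = 46/7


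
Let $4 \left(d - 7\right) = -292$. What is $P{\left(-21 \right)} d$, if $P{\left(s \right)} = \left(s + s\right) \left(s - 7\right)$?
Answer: $-77616$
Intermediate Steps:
$P{\left(s \right)} = 2 s \left(-7 + s\right)$
$d = -66$ ($d = 7 + \frac{1}{4} \left(-292\right) = 7 - 73 = -66$)
$P{\left(-21 \right)} d = 2 \left(-21\right) \left(-7 - 21\right) \left(-66\right) = 2 \left(-21\right) \left(-28\right) \left(-66\right) = 1176 \left(-66\right) = -77616$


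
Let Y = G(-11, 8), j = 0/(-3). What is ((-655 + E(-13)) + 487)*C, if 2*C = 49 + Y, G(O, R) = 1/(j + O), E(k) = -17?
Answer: -49765/11 ≈ -4524.1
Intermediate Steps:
j = 0 (j = 0*(-⅓) = 0)
G(O, R) = 1/O (G(O, R) = 1/(0 + O) = 1/O)
Y = -1/11 (Y = 1/(-11) = -1/11 ≈ -0.090909)
C = 269/11 (C = (49 - 1/11)/2 = (½)*(538/11) = 269/11 ≈ 24.455)
((-655 + E(-13)) + 487)*C = ((-655 - 17) + 487)*(269/11) = (-672 + 487)*(269/11) = -185*269/11 = -49765/11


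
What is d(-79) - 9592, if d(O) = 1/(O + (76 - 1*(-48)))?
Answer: -431639/45 ≈ -9592.0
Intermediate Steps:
d(O) = 1/(124 + O) (d(O) = 1/(O + (76 + 48)) = 1/(O + 124) = 1/(124 + O))
d(-79) - 9592 = 1/(124 - 79) - 9592 = 1/45 - 9592 = -431639/45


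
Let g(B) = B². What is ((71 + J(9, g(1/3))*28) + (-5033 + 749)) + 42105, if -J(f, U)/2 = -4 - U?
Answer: 343100/9 ≈ 38122.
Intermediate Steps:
J(f, U) = 8 + 2*U (J(f, U) = -2*(-4 - U) = 8 + 2*U)
((71 + J(9, g(1/3))*28) + (-5033 + 749)) + 42105 = ((71 + (8 + 2*(1/3)²)*28) + (-5033 + 749)) + 42105 = ((71 + (8 + 2*(⅓)²)*28) - 4284) + 42105 = ((71 + (8 + 2*(⅑))*28) - 4284) + 42105 = ((71 + (8 + 2/9)*28) - 4284) + 42105 = ((71 + (74/9)*28) - 4284) + 42105 = ((71 + 2072/9) - 4284) + 42105 = (2711/9 - 4284) + 42105 = -35845/9 + 42105 = 343100/9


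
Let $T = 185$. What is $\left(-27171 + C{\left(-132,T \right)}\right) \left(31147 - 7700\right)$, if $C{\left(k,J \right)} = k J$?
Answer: $-1209654177$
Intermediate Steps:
$C{\left(k,J \right)} = J k$
$\left(-27171 + C{\left(-132,T \right)}\right) \left(31147 - 7700\right) = \left(-27171 + 185 \left(-132\right)\right) \left(31147 - 7700\right) = \left(-27171 - 24420\right) 23447 = \left(-51591\right) 23447 = -1209654177$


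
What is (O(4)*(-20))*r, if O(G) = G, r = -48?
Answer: 3840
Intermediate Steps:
(O(4)*(-20))*r = (4*(-20))*(-48) = -80*(-48) = 3840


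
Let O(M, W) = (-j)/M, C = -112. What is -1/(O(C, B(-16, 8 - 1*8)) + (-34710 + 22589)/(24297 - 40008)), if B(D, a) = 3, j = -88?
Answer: 219954/3127 ≈ 70.340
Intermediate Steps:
O(M, W) = 88/M (O(M, W) = (-1*(-88))/M = 88/M)
-1/(O(C, B(-16, 8 - 1*8)) + (-34710 + 22589)/(24297 - 40008)) = -1/(88/(-112) + (-34710 + 22589)/(24297 - 40008)) = -1/(88*(-1/112) - 12121/(-15711)) = -1/(-11/14 - 12121*(-1/15711)) = -1/(-11/14 + 12121/15711) = -1/(-3127/219954) = -1*(-219954/3127) = 219954/3127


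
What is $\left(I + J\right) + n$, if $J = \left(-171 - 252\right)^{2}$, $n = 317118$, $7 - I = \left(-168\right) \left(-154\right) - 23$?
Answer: $470205$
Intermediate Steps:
$I = -25842$ ($I = 7 - \left(\left(-168\right) \left(-154\right) - 23\right) = 7 - \left(25872 - 23\right) = 7 - 25849 = -25842$)
$J = 178929$ ($J = \left(-423\right)^{2} = 178929$)
$\left(I + J\right) + n = \left(-25842 + 178929\right) + 317118 = 153087 + 317118 = 470205$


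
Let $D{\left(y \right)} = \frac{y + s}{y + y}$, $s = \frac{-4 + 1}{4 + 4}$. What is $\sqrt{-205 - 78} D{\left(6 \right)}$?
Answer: $\frac{15 i \sqrt{283}}{32} \approx 7.8856 i$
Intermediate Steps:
$s = - \frac{3}{8} \approx -0.375$
$D{\left(y \right)} = \frac{- \frac{3}{8} + y}{2 y}$ ($D{\left(y \right)} = \frac{y - \frac{3}{8}}{y + y} = \frac{- \frac{3}{8} + y}{2 y}$)
$\sqrt{-205 - 78} D{\left(6 \right)} = \sqrt{-205 - 78} \frac{-3 + 8 \cdot 6}{16 \cdot 6} = \sqrt{-283} \cdot \frac{1}{16} \cdot \frac{1}{6} \left(-3 + 48\right) = i \sqrt{283} \cdot \frac{1}{16} \cdot \frac{1}{6} \cdot 45 = i \sqrt{283} \cdot \frac{15}{32} = \frac{15 i \sqrt{283}}{32}$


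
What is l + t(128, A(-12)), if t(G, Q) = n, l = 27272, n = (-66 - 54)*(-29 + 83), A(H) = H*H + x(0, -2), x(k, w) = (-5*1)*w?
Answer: 20792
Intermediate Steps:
x(k, w) = -5*w
A(H) = 10 + H² (A(H) = H*H - 5*(-2) = H² + 10 = 10 + H²)
n = -6480 (n = -120*54 = -6480)
t(G, Q) = -6480
l + t(128, A(-12)) = 27272 - 6480 = 20792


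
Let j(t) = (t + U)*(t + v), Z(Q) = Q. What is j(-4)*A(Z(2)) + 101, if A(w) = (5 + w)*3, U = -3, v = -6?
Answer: 1571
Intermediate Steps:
A(w) = 15 + 3*w
j(t) = (-6 + t)*(-3 + t) (j(t) = (t - 3)*(t - 6) = (-3 + t)*(-6 + t) = (-6 + t)*(-3 + t))
j(-4)*A(Z(2)) + 101 = (18 + (-4)² - 9*(-4))*(15 + 3*2) + 101 = (18 + 16 + 36)*(15 + 6) + 101 = 70*21 + 101 = 1470 + 101 = 1571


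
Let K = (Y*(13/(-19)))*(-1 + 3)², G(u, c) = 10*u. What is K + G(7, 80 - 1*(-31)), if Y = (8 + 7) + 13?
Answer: -126/19 ≈ -6.6316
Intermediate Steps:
Y = 28 (Y = 15 + 13 = 28)
K = -1456/19 (K = (28*(13/(-19)))*(-1 + 3)² = (28*(13*(-1/19)))*2² = (28*(-13/19))*4 = -364/19*4 = -1456/19 ≈ -76.632)
K + G(7, 80 - 1*(-31)) = -1456/19 + 10*7 = -1456/19 + 70 = -126/19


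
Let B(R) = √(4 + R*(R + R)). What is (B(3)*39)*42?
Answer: 1638*√22 ≈ 7682.9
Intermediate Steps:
B(R) = √(4 + 2*R²) (B(R) = √(4 + R*(2*R)) = √(4 + 2*R²))
(B(3)*39)*42 = (√(4 + 2*3²)*39)*42 = (√(4 + 2*9)*39)*42 = (√(4 + 18)*39)*42 = (√22*39)*42 = (39*√22)*42 = 1638*√22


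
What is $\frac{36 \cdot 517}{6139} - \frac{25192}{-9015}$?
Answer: $\frac{322440868}{55343085} \approx 5.8262$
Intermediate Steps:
$\frac{36 \cdot 517}{6139} - \frac{25192}{-9015} = 18612 \cdot \frac{1}{6139} - - \frac{25192}{9015} = \frac{18612}{6139} + \frac{25192}{9015} = \frac{322440868}{55343085}$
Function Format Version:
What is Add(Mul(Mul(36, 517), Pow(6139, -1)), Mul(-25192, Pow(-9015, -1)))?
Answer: Rational(322440868, 55343085) ≈ 5.8262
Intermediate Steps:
Add(Mul(Mul(36, 517), Pow(6139, -1)), Mul(-25192, Pow(-9015, -1))) = Add(Mul(18612, Rational(1, 6139)), Mul(-25192, Rational(-1, 9015))) = Add(Rational(18612, 6139), Rational(25192, 9015)) = Rational(322440868, 55343085)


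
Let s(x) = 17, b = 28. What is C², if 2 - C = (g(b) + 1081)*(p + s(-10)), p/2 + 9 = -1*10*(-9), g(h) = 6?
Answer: 37857874041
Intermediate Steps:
p = 162 (p = -18 + 2*(-1*10*(-9)) = -18 + 2*(-10*(-9)) = -18 + 2*90 = -18 + 180 = 162)
C = -194571 (C = 2 - (6 + 1081)*(162 + 17) = 2 - 1087*179 = 2 - 1*194573 = 2 - 194573 = -194571)
C² = (-194571)² = 37857874041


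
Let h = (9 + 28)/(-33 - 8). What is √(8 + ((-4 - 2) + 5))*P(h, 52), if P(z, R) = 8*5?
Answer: 40*√7 ≈ 105.83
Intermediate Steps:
h = -37/41 (h = 37/(-41) = 37*(-1/41) = -37/41 ≈ -0.90244)
P(z, R) = 40
√(8 + ((-4 - 2) + 5))*P(h, 52) = √(8 + ((-4 - 2) + 5))*40 = √(8 + (-6 + 5))*40 = √(8 - 1)*40 = √7*40 = 40*√7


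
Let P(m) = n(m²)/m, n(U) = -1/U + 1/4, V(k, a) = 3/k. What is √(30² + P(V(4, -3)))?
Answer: √72735/9 ≈ 29.966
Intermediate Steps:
n(U) = ¼ - 1/U (n(U) = -1/U + 1*(¼) = -1/U + ¼ = ¼ - 1/U)
P(m) = (-4 + m²)/(4*m³) (P(m) = ((-4 + m²)/(4*(m²)))/m = ((-4 + m²)/(4*m²))/m = (-4 + m²)/(4*m³))
√(30² + P(V(4, -3))) = √(30² + (-4 + (3/4)²)/(4*(3/4)³)) = √(900 + (-4 + (3*(¼))²)/(4*(3*(¼))³)) = √(900 + (-4 + (¾)²)/(4*(¾)³)) = √(900 + (¼)*(64/27)*(-4 + 9/16)) = √(900 + (¼)*(64/27)*(-55/16)) = √(900 - 55/27) = √(24245/27) = √72735/9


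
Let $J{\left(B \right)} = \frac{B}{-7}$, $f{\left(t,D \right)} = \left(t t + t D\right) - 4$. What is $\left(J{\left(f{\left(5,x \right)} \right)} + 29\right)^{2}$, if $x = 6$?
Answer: $\frac{23104}{49} \approx 471.51$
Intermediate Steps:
$f{\left(t,D \right)} = -4 + t^{2} + D t$ ($f{\left(t,D \right)} = \left(t^{2} + D t\right) - 4 = -4 + t^{2} + D t$)
$J{\left(B \right)} = - \frac{B}{7}$ ($J{\left(B \right)} = B \left(- \frac{1}{7}\right) = - \frac{B}{7}$)
$\left(J{\left(f{\left(5,x \right)} \right)} + 29\right)^{2} = \left(- \frac{-4 + 5^{2} + 6 \cdot 5}{7} + 29\right)^{2} = \left(- \frac{-4 + 25 + 30}{7} + 29\right)^{2} = \left(\left(- \frac{1}{7}\right) 51 + 29\right)^{2} = \left(- \frac{51}{7} + 29\right)^{2} = \left(\frac{152}{7}\right)^{2} = \frac{23104}{49}$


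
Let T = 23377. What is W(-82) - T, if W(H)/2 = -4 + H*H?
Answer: -9937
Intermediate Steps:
W(H) = -8 + 2*H² (W(H) = 2*(-4 + H*H) = 2*(-4 + H²) = -8 + 2*H²)
W(-82) - T = (-8 + 2*(-82)²) - 1*23377 = (-8 + 2*6724) - 23377 = (-8 + 13448) - 23377 = 13440 - 23377 = -9937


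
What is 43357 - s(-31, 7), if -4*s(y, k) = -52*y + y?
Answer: 175009/4 ≈ 43752.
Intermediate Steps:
s(y, k) = 51*y/4 (s(y, k) = -(-52*y + y)/4 = -(-51)*y/4 = 51*y/4)
43357 - s(-31, 7) = 43357 - 51*(-31)/4 = 43357 - 1*(-1581/4) = 43357 + 1581/4 = 175009/4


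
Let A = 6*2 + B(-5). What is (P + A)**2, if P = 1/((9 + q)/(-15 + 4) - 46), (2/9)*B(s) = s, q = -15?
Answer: 27678121/250000 ≈ 110.71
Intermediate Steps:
B(s) = 9*s/2
P = -11/500 (P = 1/((9 - 15)/(-15 + 4) - 46) = 1/(-6/(-11) - 46) = 1/(-6*(-1/11) - 46) = 1/(6/11 - 46) = 1/(-500/11) = -11/500 ≈ -0.022000)
A = -21/2 (A = 6*2 + (9/2)*(-5) = 12 - 45/2 = -21/2 ≈ -10.500)
(P + A)**2 = (-11/500 - 21/2)**2 = (-5261/500)**2 = 27678121/250000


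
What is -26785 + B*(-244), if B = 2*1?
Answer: -27273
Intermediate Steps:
B = 2
-26785 + B*(-244) = -26785 + 2*(-244) = -26785 - 488 = -27273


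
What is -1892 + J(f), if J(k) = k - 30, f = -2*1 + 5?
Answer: -1919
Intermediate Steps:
f = 3 (f = -2 + 5 = 3)
J(k) = -30 + k
-1892 + J(f) = -1892 + (-30 + 3) = -1892 - 27 = -1919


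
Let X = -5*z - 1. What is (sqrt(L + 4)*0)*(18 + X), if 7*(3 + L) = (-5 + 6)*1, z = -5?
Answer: 0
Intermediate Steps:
L = -20/7 (L = -3 + ((-5 + 6)*1)/7 = -3 + (1*1)/7 = -3 + (1/7)*1 = -3 + 1/7 = -20/7 ≈ -2.8571)
X = 24 (X = -5*(-5) - 1 = 25 - 1 = 24)
(sqrt(L + 4)*0)*(18 + X) = (sqrt(-20/7 + 4)*0)*(18 + 24) = (sqrt(8/7)*0)*42 = ((2*sqrt(14)/7)*0)*42 = 0*42 = 0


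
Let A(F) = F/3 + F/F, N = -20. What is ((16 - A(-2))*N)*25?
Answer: -23500/3 ≈ -7833.3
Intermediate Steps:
A(F) = 1 + F/3 (A(F) = F*(⅓) + 1 = F/3 + 1 = 1 + F/3)
((16 - A(-2))*N)*25 = ((16 - (1 + (⅓)*(-2)))*(-20))*25 = ((16 - (1 - ⅔))*(-20))*25 = ((16 - 1*⅓)*(-20))*25 = ((16 - ⅓)*(-20))*25 = ((47/3)*(-20))*25 = -940/3*25 = -23500/3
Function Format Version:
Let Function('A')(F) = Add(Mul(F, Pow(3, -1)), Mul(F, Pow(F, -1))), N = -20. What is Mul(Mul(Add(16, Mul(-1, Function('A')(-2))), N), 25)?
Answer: Rational(-23500, 3) ≈ -7833.3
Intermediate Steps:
Function('A')(F) = Add(1, Mul(Rational(1, 3), F)) (Function('A')(F) = Add(Mul(F, Rational(1, 3)), 1) = Add(Mul(Rational(1, 3), F), 1) = Add(1, Mul(Rational(1, 3), F)))
Mul(Mul(Add(16, Mul(-1, Function('A')(-2))), N), 25) = Mul(Mul(Add(16, Mul(-1, Add(1, Mul(Rational(1, 3), -2)))), -20), 25) = Mul(Mul(Add(16, Mul(-1, Add(1, Rational(-2, 3)))), -20), 25) = Mul(Mul(Add(16, Mul(-1, Rational(1, 3))), -20), 25) = Mul(Mul(Add(16, Rational(-1, 3)), -20), 25) = Mul(Mul(Rational(47, 3), -20), 25) = Mul(Rational(-940, 3), 25) = Rational(-23500, 3)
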